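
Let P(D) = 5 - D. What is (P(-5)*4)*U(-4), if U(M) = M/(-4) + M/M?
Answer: 80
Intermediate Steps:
U(M) = 1 - M/4 (U(M) = M*(-1/4) + 1 = -M/4 + 1 = 1 - M/4)
(P(-5)*4)*U(-4) = ((5 - 1*(-5))*4)*(1 - 1/4*(-4)) = ((5 + 5)*4)*(1 + 1) = (10*4)*2 = 40*2 = 80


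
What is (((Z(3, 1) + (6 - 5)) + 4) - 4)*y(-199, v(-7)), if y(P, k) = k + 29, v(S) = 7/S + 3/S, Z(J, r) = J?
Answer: 772/7 ≈ 110.29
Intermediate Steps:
v(S) = 10/S
y(P, k) = 29 + k
(((Z(3, 1) + (6 - 5)) + 4) - 4)*y(-199, v(-7)) = (((3 + (6 - 5)) + 4) - 4)*(29 + 10/(-7)) = (((3 + 1) + 4) - 4)*(29 + 10*(-⅐)) = ((4 + 4) - 4)*(29 - 10/7) = (8 - 4)*(193/7) = 4*(193/7) = 772/7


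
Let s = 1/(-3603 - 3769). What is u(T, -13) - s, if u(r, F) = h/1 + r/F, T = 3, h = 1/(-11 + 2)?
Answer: -294763/862524 ≈ -0.34174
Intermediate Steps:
h = -1/9 (h = 1/(-9) = -1/9 ≈ -0.11111)
u(r, F) = -1/9 + r/F (u(r, F) = -1/9/1 + r/F = -1/9*1 + r/F = -1/9 + r/F)
s = -1/7372 (s = 1/(-7372) = -1/7372 ≈ -0.00013565)
u(T, -13) - s = (3 - 1/9*(-13))/(-13) - 1*(-1/7372) = -(3 + 13/9)/13 + 1/7372 = -1/13*40/9 + 1/7372 = -40/117 + 1/7372 = -294763/862524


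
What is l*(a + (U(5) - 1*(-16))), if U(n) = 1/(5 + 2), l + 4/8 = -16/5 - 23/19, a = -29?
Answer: 8397/133 ≈ 63.135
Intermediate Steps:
l = -933/190 (l = -½ + (-16/5 - 23/19) = -½ - 419/95 = -933/190 ≈ -4.9105)
U(n) = ⅐ (U(n) = 1/7 = ⅐)
l*(a + (U(5) - 1*(-16))) = -933*(-29 + (⅐ - 1*(-16)))/190 = -933*(-29 + (⅐ + 16))/190 = -933*(-29 + 113/7)/190 = -933/190*(-90/7) = 8397/133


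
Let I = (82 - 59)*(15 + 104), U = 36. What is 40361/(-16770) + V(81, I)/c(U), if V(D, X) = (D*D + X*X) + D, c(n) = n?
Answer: 20956139579/100620 ≈ 2.0827e+5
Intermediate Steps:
I = 2737 (I = 23*119 = 2737)
V(D, X) = D + D**2 + X**2 (V(D, X) = (D**2 + X**2) + D = D + D**2 + X**2)
40361/(-16770) + V(81, I)/c(U) = 40361/(-16770) + (81 + 81**2 + 2737**2)/36 = 40361*(-1/16770) + (81 + 6561 + 7491169)*(1/36) = -40361/16770 + 7497811*(1/36) = -40361/16770 + 7497811/36 = 20956139579/100620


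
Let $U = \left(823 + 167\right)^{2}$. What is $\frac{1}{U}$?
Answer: $\frac{1}{980100} \approx 1.0203 \cdot 10^{-6}$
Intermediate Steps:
$U = 980100$ ($U = 990^{2} = 980100$)
$\frac{1}{U} = \frac{1}{980100}$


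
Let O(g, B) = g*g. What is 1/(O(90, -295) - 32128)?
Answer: -1/24028 ≈ -4.1618e-5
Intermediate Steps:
O(g, B) = g**2
1/(O(90, -295) - 32128) = 1/(90**2 - 32128) = 1/(8100 - 32128) = 1/(-24028) = -1/24028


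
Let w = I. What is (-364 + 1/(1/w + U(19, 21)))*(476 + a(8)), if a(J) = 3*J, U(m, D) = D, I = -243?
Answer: -464221250/2551 ≈ -1.8198e+5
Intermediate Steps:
w = -243
(-364 + 1/(1/w + U(19, 21)))*(476 + a(8)) = (-364 + 1/(1/(-243) + 21))*(476 + 3*8) = (-364 + 1/(-1/243 + 21))*(476 + 24) = (-364 + 1/(5102/243))*500 = (-364 + 243/5102)*500 = -1856885/5102*500 = -464221250/2551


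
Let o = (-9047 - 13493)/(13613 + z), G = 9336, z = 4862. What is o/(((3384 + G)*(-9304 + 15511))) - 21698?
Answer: -1582497428449727/72932870700 ≈ -21698.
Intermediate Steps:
o = -4508/3695 (o = (-9047 - 13493)/(13613 + 4862) = -22540/18475 = -22540*1/18475 = -4508/3695 ≈ -1.2200)
o/(((3384 + G)*(-9304 + 15511))) - 21698 = -4508*1/((-9304 + 15511)*(3384 + 9336))/3695 - 21698 = -4508/(3695*(12720*6207)) - 21698 = -4508/3695/78953040 - 21698 = -4508/3695*1/78953040 - 21698 = -1127/72932870700 - 21698 = -1582497428449727/72932870700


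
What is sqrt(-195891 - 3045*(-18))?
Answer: I*sqrt(141081) ≈ 375.61*I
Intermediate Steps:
sqrt(-195891 - 3045*(-18)) = sqrt(-195891 - 35*(-1566)) = sqrt(-195891 + 54810) = sqrt(-141081) = I*sqrt(141081)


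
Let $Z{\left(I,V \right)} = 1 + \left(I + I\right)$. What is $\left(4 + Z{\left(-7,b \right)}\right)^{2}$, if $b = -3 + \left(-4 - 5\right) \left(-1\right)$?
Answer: $81$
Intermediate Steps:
$b = 6$ ($b = -3 - -9 = -3 + 9 = 6$)
$Z{\left(I,V \right)} = 1 + 2 I$
$\left(4 + Z{\left(-7,b \right)}\right)^{2} = \left(4 + \left(1 + 2 \left(-7\right)\right)\right)^{2} = \left(4 + \left(1 - 14\right)\right)^{2} = \left(4 - 13\right)^{2} = \left(-9\right)^{2} = 81$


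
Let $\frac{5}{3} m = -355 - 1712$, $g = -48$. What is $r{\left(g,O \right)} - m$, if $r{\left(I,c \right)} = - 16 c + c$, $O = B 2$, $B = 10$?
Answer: $\frac{4701}{5} \approx 940.2$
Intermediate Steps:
$O = 20$ ($O = 10 \cdot 2 = 20$)
$r{\left(I,c \right)} = - 15 c$
$m = - \frac{6201}{5}$ ($m = \frac{3 \left(-355 - 1712\right)}{5} = \frac{3}{5} \left(-2067\right) = - \frac{6201}{5} \approx -1240.2$)
$r{\left(g,O \right)} - m = \left(-15\right) 20 - - \frac{6201}{5} = -300 + \frac{6201}{5} = \frac{4701}{5}$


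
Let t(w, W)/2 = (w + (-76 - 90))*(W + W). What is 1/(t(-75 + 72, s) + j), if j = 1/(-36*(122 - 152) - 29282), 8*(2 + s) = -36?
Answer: 28202/123919587 ≈ 0.00022758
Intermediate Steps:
s = -13/2 (s = -2 + (⅛)*(-36) = -2 - 9/2 = -13/2 ≈ -6.5000)
t(w, W) = 4*W*(-166 + w) (t(w, W) = 2*((w + (-76 - 90))*(W + W)) = 2*((w - 166)*(2*W)) = 2*((-166 + w)*(2*W)) = 2*(2*W*(-166 + w)) = 4*W*(-166 + w))
j = -1/28202 (j = 1/(-36*(-30) - 29282) = 1/(1080 - 29282) = 1/(-28202) = -1/28202 ≈ -3.5458e-5)
1/(t(-75 + 72, s) + j) = 1/(4*(-13/2)*(-166 + (-75 + 72)) - 1/28202) = 1/(4*(-13/2)*(-166 - 3) - 1/28202) = 1/(4*(-13/2)*(-169) - 1/28202) = 1/(4394 - 1/28202) = 1/(123919587/28202) = 28202/123919587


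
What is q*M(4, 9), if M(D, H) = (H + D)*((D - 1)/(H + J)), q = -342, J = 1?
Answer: -6669/5 ≈ -1333.8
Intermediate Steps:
M(D, H) = (-1 + D)*(D + H)/(1 + H) (M(D, H) = (H + D)*((D - 1)/(H + 1)) = (D + H)*((-1 + D)/(1 + H)) = (-1 + D)*(D + H)/(1 + H))
q*M(4, 9) = -342*(4² - 1*4 - 1*9 + 4*9)/(1 + 9) = -342*(16 - 4 - 9 + 36)/10 = -171*39/5 = -342*39/10 = -6669/5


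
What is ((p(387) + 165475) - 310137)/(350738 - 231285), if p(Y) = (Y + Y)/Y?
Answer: -144660/119453 ≈ -1.2110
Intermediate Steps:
p(Y) = 2 (p(Y) = (2*Y)/Y = 2)
((p(387) + 165475) - 310137)/(350738 - 231285) = ((2 + 165475) - 310137)/(350738 - 231285) = (165477 - 310137)/119453 = -144660*1/119453 = -144660/119453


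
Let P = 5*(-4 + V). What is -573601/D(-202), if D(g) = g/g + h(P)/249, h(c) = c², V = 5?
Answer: -142826649/274 ≈ -5.2127e+5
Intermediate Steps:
P = 5 (P = 5*(-4 + 5) = 5*1 = 5)
D(g) = 274/249 (D(g) = g/g + 5²/249 = 1 + 25*(1/249) = 1 + 25/249 = 274/249)
-573601/D(-202) = -573601/274/249 = -573601*249/274 = -142826649/274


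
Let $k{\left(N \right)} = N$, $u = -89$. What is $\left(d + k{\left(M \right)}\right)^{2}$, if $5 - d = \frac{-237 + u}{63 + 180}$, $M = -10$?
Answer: $\frac{790321}{59049} \approx 13.384$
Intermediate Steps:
$d = \frac{1541}{243}$ ($d = 5 - \frac{-237 - 89}{63 + 180} = 5 - - \frac{326}{243} = 5 + \frac{326}{243} = \frac{1541}{243} \approx 6.3416$)
$\left(d + k{\left(M \right)}\right)^{2} = \left(\frac{1541}{243} - 10\right)^{2} = \left(- \frac{889}{243}\right)^{2} = \frac{790321}{59049}$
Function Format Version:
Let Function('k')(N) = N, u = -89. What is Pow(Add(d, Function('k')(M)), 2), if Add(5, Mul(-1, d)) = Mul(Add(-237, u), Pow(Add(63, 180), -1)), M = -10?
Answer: Rational(790321, 59049) ≈ 13.384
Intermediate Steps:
d = Rational(1541, 243) (d = Add(5, Mul(-1, Mul(Add(-237, -89), Pow(Add(63, 180), -1)))) = Add(5, Mul(-1, Mul(-326, Pow(243, -1)))) = Add(5, Mul(-1, Mul(-326, Rational(1, 243)))) = Add(5, Mul(-1, Rational(-326, 243))) = Add(5, Rational(326, 243)) = Rational(1541, 243) ≈ 6.3416)
Pow(Add(d, Function('k')(M)), 2) = Pow(Add(Rational(1541, 243), -10), 2) = Pow(Rational(-889, 243), 2) = Rational(790321, 59049)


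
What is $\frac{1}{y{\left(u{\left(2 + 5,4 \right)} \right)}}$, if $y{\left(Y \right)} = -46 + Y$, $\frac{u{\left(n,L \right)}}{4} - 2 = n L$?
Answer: $\frac{1}{74} \approx 0.013514$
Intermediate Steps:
$u{\left(n,L \right)} = 8 + 4 L n$ ($u{\left(n,L \right)} = 8 + 4 n L = 8 + 4 L n$)
$\frac{1}{y{\left(u{\left(2 + 5,4 \right)} \right)}} = \frac{1}{-46 + \left(8 + 4 \cdot 4 \left(2 + 5\right)\right)} = \frac{1}{-46 + \left(8 + 4 \cdot 4 \cdot 7\right)} = \frac{1}{-46 + \left(8 + 112\right)} = \frac{1}{-46 + 120} = \frac{1}{74}$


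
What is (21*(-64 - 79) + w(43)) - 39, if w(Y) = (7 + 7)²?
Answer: -2846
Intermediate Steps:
w(Y) = 196 (w(Y) = 14² = 196)
(21*(-64 - 79) + w(43)) - 39 = (21*(-64 - 79) + 196) - 39 = (21*(-143) + 196) - 39 = (-3003 + 196) - 39 = -2807 - 39 = -2846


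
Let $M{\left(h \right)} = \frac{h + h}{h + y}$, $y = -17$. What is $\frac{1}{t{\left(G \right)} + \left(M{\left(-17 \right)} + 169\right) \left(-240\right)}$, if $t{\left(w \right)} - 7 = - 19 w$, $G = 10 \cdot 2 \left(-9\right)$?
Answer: $- \frac{1}{37373} \approx -2.6757 \cdot 10^{-5}$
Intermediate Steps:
$M{\left(h \right)} = \frac{2 h}{-17 + h}$ ($M{\left(h \right)} = \frac{h + h}{h - 17} = \frac{2 h}{-17 + h}$)
$G = -180$ ($G = 20 \left(-9\right) = -180$)
$t{\left(w \right)} = 7 - 19 w$
$\frac{1}{t{\left(G \right)} + \left(M{\left(-17 \right)} + 169\right) \left(-240\right)} = \frac{1}{\left(7 - -3420\right) + \left(2 \left(-17\right) \frac{1}{-17 - 17} + 169\right) \left(-240\right)} = \frac{1}{\left(7 + 3420\right) + \left(2 \left(-17\right) \frac{1}{-34} + 169\right) \left(-240\right)} = \frac{1}{3427 + \left(2 \left(-17\right) \left(- \frac{1}{34}\right) + 169\right) \left(-240\right)} = \frac{1}{3427 + \left(1 + 169\right) \left(-240\right)} = \frac{1}{3427 + 170 \left(-240\right)} = \frac{1}{3427 - 40800} = \frac{1}{-37373} = - \frac{1}{37373}$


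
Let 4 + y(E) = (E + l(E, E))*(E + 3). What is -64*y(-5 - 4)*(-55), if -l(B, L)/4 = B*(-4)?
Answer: 3217280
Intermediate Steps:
l(B, L) = 16*B (l(B, L) = -4*B*(-4) = -(-16)*B = 16*B)
y(E) = -4 + 17*E*(3 + E) (y(E) = -4 + (E + 16*E)*(E + 3) = -4 + (17*E)*(3 + E) = -4 + 17*E*(3 + E))
-64*y(-5 - 4)*(-55) = -64*(-4 + 17*(-5 - 4)² + 51*(-5 - 4))*(-55) = -64*(-4 + 17*(-9)² + 51*(-9))*(-55) = -64*(-4 + 17*81 - 459)*(-55) = -64*(-4 + 1377 - 459)*(-55) = -64*914*(-55) = -58496*(-55) = 3217280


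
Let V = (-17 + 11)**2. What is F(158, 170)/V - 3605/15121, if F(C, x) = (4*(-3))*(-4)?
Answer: 49669/45363 ≈ 1.0949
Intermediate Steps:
V = 36 (V = (-6)**2 = 36)
F(C, x) = 48 (F(C, x) = -12*(-4) = 48)
F(158, 170)/V - 3605/15121 = 48/36 - 3605/15121 = 48*(1/36) - 3605*1/15121 = 4/3 - 3605/15121 = 49669/45363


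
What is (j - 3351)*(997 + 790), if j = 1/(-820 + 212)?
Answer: -3640849883/608 ≈ -5.9882e+6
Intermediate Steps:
j = -1/608 (j = 1/(-608) = -1/608 ≈ -0.0016447)
(j - 3351)*(997 + 790) = (-1/608 - 3351)*(997 + 790) = -2037409/608*1787 = -3640849883/608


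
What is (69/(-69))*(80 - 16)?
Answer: -64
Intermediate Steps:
(69/(-69))*(80 - 16) = (69*(-1/69))*64 = -1*64 = -64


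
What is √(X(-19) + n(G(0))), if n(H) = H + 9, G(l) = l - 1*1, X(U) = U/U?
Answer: 3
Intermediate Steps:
X(U) = 1
G(l) = -1 + l (G(l) = l - 1 = -1 + l)
n(H) = 9 + H
√(X(-19) + n(G(0))) = √(1 + (9 + (-1 + 0))) = √(1 + (9 - 1)) = √(1 + 8) = √9 = 3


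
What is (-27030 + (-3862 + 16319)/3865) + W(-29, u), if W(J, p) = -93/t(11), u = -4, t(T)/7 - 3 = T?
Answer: -10237291759/378770 ≈ -27028.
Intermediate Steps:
t(T) = 21 + 7*T
W(J, p) = -93/98 (W(J, p) = -93/(21 + 7*11) = -93/(21 + 77) = -93/98)
(-27030 + (-3862 + 16319)/3865) + W(-29, u) = (-27030 + (-3862 + 16319)/3865) - 93/98 = (-27030 + 12457*(1/3865)) - 93/98 = (-27030 + 12457/3865) - 93/98 = -104458493/3865 - 93/98 = -10237291759/378770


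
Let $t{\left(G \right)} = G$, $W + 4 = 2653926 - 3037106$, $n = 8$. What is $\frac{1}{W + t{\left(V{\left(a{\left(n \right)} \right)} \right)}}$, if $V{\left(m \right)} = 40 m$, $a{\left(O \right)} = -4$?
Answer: $- \frac{1}{383344} \approx -2.6086 \cdot 10^{-6}$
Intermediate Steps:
$W = -383184$ ($W = -4 + \left(2653926 - 3037106\right) = -4 - 383180 = -383184$)
$\frac{1}{W + t{\left(V{\left(a{\left(n \right)} \right)} \right)}} = \frac{1}{-383184 + 40 \left(-4\right)} = \frac{1}{-383184 - 160} = \frac{1}{-383344} = - \frac{1}{383344}$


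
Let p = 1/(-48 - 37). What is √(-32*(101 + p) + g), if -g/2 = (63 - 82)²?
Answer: I*√28564930/85 ≈ 62.878*I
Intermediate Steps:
p = -1/85 (p = 1/(-85) = -1/85 ≈ -0.011765)
g = -722 (g = -2*(63 - 82)² = -2*(-19)² = -2*361 = -722)
√(-32*(101 + p) + g) = √(-32*(101 - 1/85) - 722) = √(-32*8584/85 - 722) = √(-274688/85 - 722) = √(-336058/85) = I*√28564930/85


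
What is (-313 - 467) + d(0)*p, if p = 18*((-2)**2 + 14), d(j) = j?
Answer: -780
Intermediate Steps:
p = 324 (p = 18*(4 + 14) = 18*18 = 324)
(-313 - 467) + d(0)*p = (-313 - 467) + 0*324 = -780 + 0 = -780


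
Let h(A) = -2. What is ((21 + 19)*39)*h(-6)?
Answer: -3120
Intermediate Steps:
((21 + 19)*39)*h(-6) = ((21 + 19)*39)*(-2) = (40*39)*(-2) = 1560*(-2) = -3120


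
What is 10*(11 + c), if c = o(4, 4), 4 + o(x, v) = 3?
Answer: 100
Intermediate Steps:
o(x, v) = -1 (o(x, v) = -4 + 3 = -1)
c = -1
10*(11 + c) = 10*(11 - 1) = 10*10 = 100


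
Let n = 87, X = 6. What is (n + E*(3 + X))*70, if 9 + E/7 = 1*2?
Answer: -24780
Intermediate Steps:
E = -49 (E = -63 + 7*(1*2) = -63 + 7*2 = -63 + 14 = -49)
(n + E*(3 + X))*70 = (87 - 49*(3 + 6))*70 = (87 - 49*9)*70 = (87 - 441)*70 = -354*70 = -24780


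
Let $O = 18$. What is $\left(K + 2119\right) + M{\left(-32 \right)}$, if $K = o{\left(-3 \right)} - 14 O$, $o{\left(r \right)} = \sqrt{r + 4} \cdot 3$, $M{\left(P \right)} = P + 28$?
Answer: $1866$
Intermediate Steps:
$M{\left(P \right)} = 28 + P$
$o{\left(r \right)} = 3 \sqrt{4 + r}$ ($o{\left(r \right)} = \sqrt{4 + r} 3 = 3 \sqrt{4 + r}$)
$K = -249$ ($K = 3 \sqrt{4 - 3} - 252 = 3 \sqrt{1} - 252 = 3 \cdot 1 - 252 = 3 - 252 = -249$)
$\left(K + 2119\right) + M{\left(-32 \right)} = \left(-249 + 2119\right) + \left(28 - 32\right) = 1870 - 4 = 1866$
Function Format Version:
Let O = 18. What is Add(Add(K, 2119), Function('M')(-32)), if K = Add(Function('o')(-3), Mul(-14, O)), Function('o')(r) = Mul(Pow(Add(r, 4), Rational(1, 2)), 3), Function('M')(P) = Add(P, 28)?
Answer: 1866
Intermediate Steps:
Function('M')(P) = Add(28, P)
Function('o')(r) = Mul(3, Pow(Add(4, r), Rational(1, 2))) (Function('o')(r) = Mul(Pow(Add(4, r), Rational(1, 2)), 3) = Mul(3, Pow(Add(4, r), Rational(1, 2))))
K = -249 (K = Add(Mul(3, Pow(Add(4, -3), Rational(1, 2))), Mul(-14, 18)) = Add(Mul(3, Pow(1, Rational(1, 2))), -252) = Add(Mul(3, 1), -252) = Add(3, -252) = -249)
Add(Add(K, 2119), Function('M')(-32)) = Add(Add(-249, 2119), Add(28, -32)) = Add(1870, -4) = 1866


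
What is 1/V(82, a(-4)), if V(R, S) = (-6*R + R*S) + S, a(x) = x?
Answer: -1/824 ≈ -0.0012136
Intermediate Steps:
V(R, S) = S - 6*R + R*S
1/V(82, a(-4)) = 1/(-4 - 6*82 + 82*(-4)) = 1/(-4 - 492 - 328) = 1/(-824) = -1/824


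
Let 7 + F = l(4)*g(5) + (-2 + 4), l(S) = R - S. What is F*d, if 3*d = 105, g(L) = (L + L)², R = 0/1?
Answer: -14175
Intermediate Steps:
R = 0 (R = 0*1 = 0)
g(L) = 4*L² (g(L) = (2*L)² = 4*L²)
l(S) = -S (l(S) = 0 - S = -S)
d = 35 (d = (⅓)*105 = 35)
F = -405 (F = -7 + ((-1*4)*(4*5²) + (-2 + 4)) = -7 + (-16*25 + 2) = -7 + (-4*100 + 2) = -7 + (-400 + 2) = -7 - 398 = -405)
F*d = -405*35 = -14175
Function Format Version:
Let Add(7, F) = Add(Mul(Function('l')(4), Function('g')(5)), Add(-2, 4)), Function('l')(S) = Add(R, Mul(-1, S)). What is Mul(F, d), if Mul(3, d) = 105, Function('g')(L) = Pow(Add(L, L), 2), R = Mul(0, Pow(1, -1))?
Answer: -14175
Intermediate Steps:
R = 0 (R = Mul(0, 1) = 0)
Function('g')(L) = Mul(4, Pow(L, 2)) (Function('g')(L) = Pow(Mul(2, L), 2) = Mul(4, Pow(L, 2)))
Function('l')(S) = Mul(-1, S) (Function('l')(S) = Add(0, Mul(-1, S)) = Mul(-1, S))
d = 35 (d = Mul(Rational(1, 3), 105) = 35)
F = -405 (F = Add(-7, Add(Mul(Mul(-1, 4), Mul(4, Pow(5, 2))), Add(-2, 4))) = Add(-7, Add(Mul(-4, Mul(4, 25)), 2)) = Add(-7, Add(Mul(-4, 100), 2)) = Add(-7, Add(-400, 2)) = Add(-7, -398) = -405)
Mul(F, d) = Mul(-405, 35) = -14175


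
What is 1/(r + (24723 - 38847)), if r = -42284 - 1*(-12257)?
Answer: -1/44151 ≈ -2.2650e-5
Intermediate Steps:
r = -30027 (r = -42284 + 12257 = -30027)
1/(r + (24723 - 38847)) = 1/(-30027 + (24723 - 38847)) = 1/(-30027 - 14124) = 1/(-44151) = -1/44151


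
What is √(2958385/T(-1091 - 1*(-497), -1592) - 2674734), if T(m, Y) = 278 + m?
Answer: I*√67005771991/158 ≈ 1638.3*I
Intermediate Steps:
√(2958385/T(-1091 - 1*(-497), -1592) - 2674734) = √(2958385/(278 + (-1091 - 1*(-497))) - 2674734) = √(2958385/(278 + (-1091 + 497)) - 2674734) = √(2958385/(278 - 594) - 2674734) = √(2958385/(-316) - 2674734) = √(2958385*(-1/316) - 2674734) = √(-2958385/316 - 2674734) = √(-848174329/316) = I*√67005771991/158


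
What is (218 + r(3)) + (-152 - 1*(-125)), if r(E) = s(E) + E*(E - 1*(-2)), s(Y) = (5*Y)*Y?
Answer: 251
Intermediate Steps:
s(Y) = 5*Y²
r(E) = 5*E² + E*(2 + E) (r(E) = 5*E² + E*(E - 1*(-2)) = 5*E² + E*(E + 2) = 5*E² + E*(2 + E))
(218 + r(3)) + (-152 - 1*(-125)) = (218 + 2*3*(1 + 3*3)) + (-152 - 1*(-125)) = (218 + 2*3*(1 + 9)) + (-152 + 125) = (218 + 2*3*10) - 27 = (218 + 60) - 27 = 278 - 27 = 251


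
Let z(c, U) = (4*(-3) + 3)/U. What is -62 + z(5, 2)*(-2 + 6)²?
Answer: -134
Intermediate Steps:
z(c, U) = -9/U (z(c, U) = (-12 + 3)/U = -9/U)
-62 + z(5, 2)*(-2 + 6)² = -62 + (-9/2)*(-2 + 6)² = -62 - 9*½*4² = -62 - 9/2*16 = -62 - 72 = -134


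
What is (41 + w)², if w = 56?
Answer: 9409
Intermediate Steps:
(41 + w)² = (41 + 56)² = 97² = 9409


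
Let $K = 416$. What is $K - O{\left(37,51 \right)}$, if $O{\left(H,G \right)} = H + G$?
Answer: $328$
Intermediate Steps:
$O{\left(H,G \right)} = G + H$
$K - O{\left(37,51 \right)} = 416 - \left(51 + 37\right) = 416 - 88 = 328$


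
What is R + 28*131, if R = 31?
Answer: 3699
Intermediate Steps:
R + 28*131 = 31 + 28*131 = 31 + 3668 = 3699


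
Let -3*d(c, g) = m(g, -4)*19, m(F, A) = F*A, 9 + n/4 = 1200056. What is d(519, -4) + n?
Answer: 14400260/3 ≈ 4.8001e+6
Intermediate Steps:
n = 4800188 (n = -36 + 4*1200056 = -36 + 4800224 = 4800188)
m(F, A) = A*F
d(c, g) = 76*g/3 (d(c, g) = -(-4*g)*19/3 = -(-76)*g/3 = 76*g/3)
d(519, -4) + n = (76/3)*(-4) + 4800188 = -304/3 + 4800188 = 14400260/3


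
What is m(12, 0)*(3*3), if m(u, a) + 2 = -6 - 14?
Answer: -198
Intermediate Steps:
m(u, a) = -22 (m(u, a) = -2 + (-6 - 14) = -2 - 20 = -22)
m(12, 0)*(3*3) = -66*3 = -22*9 = -198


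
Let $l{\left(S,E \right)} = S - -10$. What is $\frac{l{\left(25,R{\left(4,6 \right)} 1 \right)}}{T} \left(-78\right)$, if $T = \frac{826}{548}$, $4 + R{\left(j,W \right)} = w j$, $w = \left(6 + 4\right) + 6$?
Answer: $- \frac{106860}{59} \approx -1811.2$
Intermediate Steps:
$w = 16$ ($w = 10 + 6 = 16$)
$R{\left(j,W \right)} = -4 + 16 j$
$T = \frac{413}{274}$ ($T = 826 \cdot \frac{1}{548} = \frac{413}{274} \approx 1.5073$)
$l{\left(S,E \right)} = 10 + S$ ($l{\left(S,E \right)} = S + 10 = 10 + S$)
$\frac{l{\left(25,R{\left(4,6 \right)} 1 \right)}}{T} \left(-78\right) = \frac{10 + 25}{\frac{413}{274}} \left(-78\right) = 35 \cdot \frac{274}{413} \left(-78\right) = \frac{1370}{59} \left(-78\right) = - \frac{106860}{59}$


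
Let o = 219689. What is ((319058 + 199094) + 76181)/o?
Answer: 594333/219689 ≈ 2.7053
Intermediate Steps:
((319058 + 199094) + 76181)/o = ((319058 + 199094) + 76181)/219689 = (518152 + 76181)*(1/219689) = 594333*(1/219689) = 594333/219689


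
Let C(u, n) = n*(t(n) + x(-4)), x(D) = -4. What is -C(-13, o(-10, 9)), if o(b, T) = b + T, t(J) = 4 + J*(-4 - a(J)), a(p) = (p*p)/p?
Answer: 3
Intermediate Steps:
a(p) = p (a(p) = p²/p = p)
t(J) = 4 + J*(-4 - J)
o(b, T) = T + b
C(u, n) = n*(-n² - 4*n) (C(u, n) = n*((4 - n² - 4*n) - 4) = n*(-n² - 4*n))
-C(-13, o(-10, 9)) = -(-1)*(9 - 10)²*(4 + (9 - 10)) = -(-1)*(-1)²*(4 - 1) = -(-1)*3 = -1*(-3) = 3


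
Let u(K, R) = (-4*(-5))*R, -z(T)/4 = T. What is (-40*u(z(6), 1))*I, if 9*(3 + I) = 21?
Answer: 1600/3 ≈ 533.33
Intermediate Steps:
I = -⅔ (I = -3 + (⅑)*21 = -3 + 7/3 = -⅔ ≈ -0.66667)
z(T) = -4*T
u(K, R) = 20*R
(-40*u(z(6), 1))*I = -800*(-⅔) = 1600/3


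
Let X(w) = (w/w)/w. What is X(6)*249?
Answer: 83/2 ≈ 41.500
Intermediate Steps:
X(w) = 1/w
X(6)*249 = 249/6 = (⅙)*249 = 83/2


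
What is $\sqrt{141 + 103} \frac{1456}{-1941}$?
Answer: $- \frac{2912 \sqrt{61}}{1941} \approx -11.717$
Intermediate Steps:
$\sqrt{141 + 103} \frac{1456}{-1941} = \sqrt{244} \cdot 1456 \left(- \frac{1}{1941}\right) = 2 \sqrt{61} \left(- \frac{1456}{1941}\right) = - \frac{2912 \sqrt{61}}{1941}$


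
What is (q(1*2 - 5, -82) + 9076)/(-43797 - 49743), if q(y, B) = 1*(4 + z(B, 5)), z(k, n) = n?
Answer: -1817/18708 ≈ -0.097124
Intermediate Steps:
q(y, B) = 9 (q(y, B) = 1*(4 + 5) = 1*9 = 9)
(q(1*2 - 5, -82) + 9076)/(-43797 - 49743) = (9 + 9076)/(-43797 - 49743) = 9085/(-93540) = 9085*(-1/93540) = -1817/18708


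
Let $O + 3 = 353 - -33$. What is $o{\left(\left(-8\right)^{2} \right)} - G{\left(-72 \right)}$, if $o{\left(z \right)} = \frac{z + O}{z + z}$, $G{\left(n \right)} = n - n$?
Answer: $\frac{447}{128} \approx 3.4922$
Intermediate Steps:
$O = 383$ ($O = -3 + \left(353 - -33\right) = -3 + \left(353 + 33\right) = -3 + 386 = 383$)
$G{\left(n \right)} = 0$
$o{\left(z \right)} = \frac{383 + z}{2 z}$ ($o{\left(z \right)} = \frac{z + 383}{z + z} = \frac{383 + z}{2 z}$)
$o{\left(\left(-8\right)^{2} \right)} - G{\left(-72 \right)} = \frac{383 + \left(-8\right)^{2}}{2 \left(-8\right)^{2}} - 0 = \frac{383 + 64}{2 \cdot 64} + 0 = \frac{1}{2} \cdot \frac{1}{64} \cdot 447 + 0 = \frac{447}{128} + 0 = \frac{447}{128}$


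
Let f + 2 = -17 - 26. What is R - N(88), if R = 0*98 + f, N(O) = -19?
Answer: -26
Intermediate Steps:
f = -45 (f = -2 + (-17 - 26) = -2 - 43 = -45)
R = -45 (R = 0*98 - 45 = 0 - 45 = -45)
R - N(88) = -45 - 1*(-19) = -45 + 19 = -26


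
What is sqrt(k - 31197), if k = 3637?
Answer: 2*I*sqrt(6890) ≈ 166.01*I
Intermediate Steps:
sqrt(k - 31197) = sqrt(3637 - 31197) = sqrt(-27560) = 2*I*sqrt(6890)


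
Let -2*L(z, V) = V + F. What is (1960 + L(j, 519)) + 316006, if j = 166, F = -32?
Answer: 635445/2 ≈ 3.1772e+5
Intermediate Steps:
L(z, V) = 16 - V/2 (L(z, V) = -(V - 32)/2 = -(-32 + V)/2 = 16 - V/2)
(1960 + L(j, 519)) + 316006 = (1960 + (16 - 1/2*519)) + 316006 = (1960 + (16 - 519/2)) + 316006 = (1960 - 487/2) + 316006 = 3433/2 + 316006 = 635445/2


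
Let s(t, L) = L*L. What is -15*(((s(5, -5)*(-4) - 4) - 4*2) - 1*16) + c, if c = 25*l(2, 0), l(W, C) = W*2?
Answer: 2020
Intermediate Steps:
s(t, L) = L²
l(W, C) = 2*W
c = 100 (c = 25*(2*2) = 25*4 = 100)
-15*(((s(5, -5)*(-4) - 4) - 4*2) - 1*16) + c = -15*((((-5)²*(-4) - 4) - 4*2) - 1*16) + 100 = -15*(((25*(-4) - 4) - 8) - 16) + 100 = -15*(((-100 - 4) - 8) - 16) + 100 = -15*((-104 - 8) - 16) + 100 = -15*(-112 - 16) + 100 = -15*(-128) + 100 = 1920 + 100 = 2020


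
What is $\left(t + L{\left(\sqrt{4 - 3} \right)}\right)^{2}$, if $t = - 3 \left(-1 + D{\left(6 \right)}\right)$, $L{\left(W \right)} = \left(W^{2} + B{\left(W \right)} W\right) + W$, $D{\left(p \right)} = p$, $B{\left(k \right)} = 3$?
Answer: $100$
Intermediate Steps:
$L{\left(W \right)} = W^{2} + 4 W$ ($L{\left(W \right)} = \left(W^{2} + 3 W\right) + W = W^{2} + 4 W$)
$t = -15$ ($t = - 3 \left(-1 + 6\right) = \left(-3\right) 5 = -15$)
$\left(t + L{\left(\sqrt{4 - 3} \right)}\right)^{2} = \left(-15 + \sqrt{4 - 3} \left(4 + \sqrt{4 - 3}\right)\right)^{2} = \left(-15 + \sqrt{1} \left(4 + \sqrt{1}\right)\right)^{2} = \left(-15 + 1 \left(4 + 1\right)\right)^{2} = \left(-15 + 1 \cdot 5\right)^{2} = \left(-15 + 5\right)^{2} = \left(-10\right)^{2} = 100$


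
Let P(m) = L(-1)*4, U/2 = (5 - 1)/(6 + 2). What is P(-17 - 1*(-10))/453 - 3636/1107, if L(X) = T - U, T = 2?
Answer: -20280/6191 ≈ -3.2757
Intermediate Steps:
U = 1 (U = 2*((5 - 1)/(6 + 2)) = 2*(4/8) = 2*(4*(1/8)) = 2*(1/2) = 1)
L(X) = 1 (L(X) = 2 - 1*1 = 2 - 1 = 1)
P(m) = 4 (P(m) = 1*4 = 4)
P(-17 - 1*(-10))/453 - 3636/1107 = 4/453 - 3636/1107 = 4*(1/453) - 3636*1/1107 = 4/453 - 404/123 = -20280/6191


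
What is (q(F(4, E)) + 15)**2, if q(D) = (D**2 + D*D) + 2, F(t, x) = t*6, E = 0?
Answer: 1366561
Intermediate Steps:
F(t, x) = 6*t
q(D) = 2 + 2*D**2 (q(D) = (D**2 + D**2) + 2 = 2*D**2 + 2 = 2 + 2*D**2)
(q(F(4, E)) + 15)**2 = ((2 + 2*(6*4)**2) + 15)**2 = ((2 + 2*24**2) + 15)**2 = ((2 + 2*576) + 15)**2 = ((2 + 1152) + 15)**2 = (1154 + 15)**2 = 1169**2 = 1366561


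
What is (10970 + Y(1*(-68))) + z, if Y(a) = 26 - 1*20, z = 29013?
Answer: 39989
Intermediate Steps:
Y(a) = 6 (Y(a) = 26 - 20 = 6)
(10970 + Y(1*(-68))) + z = (10970 + 6) + 29013 = 10976 + 29013 = 39989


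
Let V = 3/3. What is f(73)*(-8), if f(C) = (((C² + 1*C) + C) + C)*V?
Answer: -44384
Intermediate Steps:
V = 1 (V = 3*(⅓) = 1)
f(C) = C² + 3*C (f(C) = (((C² + 1*C) + C) + C)*1 = (((C² + C) + C) + C)*1 = (((C + C²) + C) + C)*1 = ((C² + 2*C) + C)*1 = (C² + 3*C)*1 = C² + 3*C)
f(73)*(-8) = (73*(3 + 73))*(-8) = (73*76)*(-8) = 5548*(-8) = -44384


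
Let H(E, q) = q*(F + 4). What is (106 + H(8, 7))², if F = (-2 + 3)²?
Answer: 19881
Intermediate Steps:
F = 1 (F = 1² = 1)
H(E, q) = 5*q (H(E, q) = q*(1 + 4) = q*5 = 5*q)
(106 + H(8, 7))² = (106 + 5*7)² = (106 + 35)² = 141² = 19881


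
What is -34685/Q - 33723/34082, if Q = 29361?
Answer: -2172275173/1000681602 ≈ -2.1708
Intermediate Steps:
-34685/Q - 33723/34082 = -34685/29361 - 33723/34082 = -2172275173/1000681602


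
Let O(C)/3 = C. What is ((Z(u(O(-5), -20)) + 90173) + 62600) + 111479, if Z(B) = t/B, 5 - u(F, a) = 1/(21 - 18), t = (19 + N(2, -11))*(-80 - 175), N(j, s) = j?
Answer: 526209/2 ≈ 2.6310e+5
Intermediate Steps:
t = -5355 (t = (19 + 2)*(-80 - 175) = 21*(-255) = -5355)
O(C) = 3*C
u(F, a) = 14/3 (u(F, a) = 5 - 1/(21 - 18) = 5 - 1/3 = 5 - 1*⅓ = 5 - ⅓ = 14/3)
Z(B) = -5355/B
((Z(u(O(-5), -20)) + 90173) + 62600) + 111479 = ((-5355/14/3 + 90173) + 62600) + 111479 = ((-5355*3/14 + 90173) + 62600) + 111479 = ((-2295/2 + 90173) + 62600) + 111479 = (178051/2 + 62600) + 111479 = 303251/2 + 111479 = 526209/2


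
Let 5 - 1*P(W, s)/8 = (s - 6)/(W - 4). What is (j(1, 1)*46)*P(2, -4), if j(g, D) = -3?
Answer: 0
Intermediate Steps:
P(W, s) = 40 - 8*(-6 + s)/(-4 + W) (P(W, s) = 40 - 8*(s - 6)/(W - 4) = 40 - 8*(-6 + s)/(-4 + W))
(j(1, 1)*46)*P(2, -4) = (-3*46)*(8*(-14 - 1*(-4) + 5*2)/(-4 + 2)) = -1104*(-14 + 4 + 10)/(-2) = -1104*(-1)*0/2 = -138*0 = 0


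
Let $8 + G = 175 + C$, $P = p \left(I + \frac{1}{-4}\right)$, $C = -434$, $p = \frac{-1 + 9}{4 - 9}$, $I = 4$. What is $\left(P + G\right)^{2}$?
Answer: $74529$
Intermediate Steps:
$p = - \frac{8}{5}$ ($p = \frac{8}{-5} = 8 \left(- \frac{1}{5}\right) = - \frac{8}{5} \approx -1.6$)
$P = -6$ ($P = - \frac{8 \left(4 + \frac{1}{-4}\right)}{5} = - \frac{8 \left(4 - \frac{1}{4}\right)}{5} = \left(- \frac{8}{5}\right) \frac{15}{4} = -6$)
$G = -267$ ($G = -8 + \left(175 - 434\right) = -8 - 259 = -267$)
$\left(P + G\right)^{2} = \left(-6 - 267\right)^{2} = \left(-273\right)^{2} = 74529$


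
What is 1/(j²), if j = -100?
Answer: 1/10000 ≈ 0.00010000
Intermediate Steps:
1/(j²) = 1/((-100)²) = 1/10000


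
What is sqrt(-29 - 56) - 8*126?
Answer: -1008 + I*sqrt(85) ≈ -1008.0 + 9.2195*I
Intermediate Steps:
sqrt(-29 - 56) - 8*126 = sqrt(-85) - 1008 = I*sqrt(85) - 1008 = -1008 + I*sqrt(85)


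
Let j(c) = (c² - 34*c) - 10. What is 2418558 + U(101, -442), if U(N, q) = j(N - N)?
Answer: 2418548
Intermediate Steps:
j(c) = -10 + c² - 34*c
U(N, q) = -10 (U(N, q) = -10 + (N - N)² - 34*(N - N) = -10 + 0² - 34*0 = -10 + 0 + 0 = -10)
2418558 + U(101, -442) = 2418558 - 10 = 2418548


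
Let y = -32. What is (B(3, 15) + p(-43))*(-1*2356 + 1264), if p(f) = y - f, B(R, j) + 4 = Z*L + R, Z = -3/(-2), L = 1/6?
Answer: -11193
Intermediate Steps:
L = ⅙ ≈ 0.16667
Z = 3/2 (Z = -3*(-½) = 3/2 ≈ 1.5000)
B(R, j) = -15/4 + R (B(R, j) = -4 + ((3/2)*(⅙) + R) = -4 + (¼ + R) = -15/4 + R)
p(f) = -32 - f
(B(3, 15) + p(-43))*(-1*2356 + 1264) = ((-15/4 + 3) + (-32 - 1*(-43)))*(-1*2356 + 1264) = (-¾ + (-32 + 43))*(-2356 + 1264) = (-¾ + 11)*(-1092) = (41/4)*(-1092) = -11193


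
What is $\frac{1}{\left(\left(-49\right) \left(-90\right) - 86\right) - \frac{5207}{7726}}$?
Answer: $\frac{7726}{33402017} \approx 0.0002313$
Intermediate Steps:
$\frac{1}{\left(\left(-49\right) \left(-90\right) - 86\right) - \frac{5207}{7726}} = \frac{1}{\left(4410 - 86\right) - \frac{5207}{7726}} = \frac{1}{4324 - \frac{5207}{7726}} = \frac{1}{\frac{33402017}{7726}} = \frac{7726}{33402017}$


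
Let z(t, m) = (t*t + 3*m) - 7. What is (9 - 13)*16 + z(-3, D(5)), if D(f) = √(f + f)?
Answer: -62 + 3*√10 ≈ -52.513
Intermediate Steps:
D(f) = √2*√f (D(f) = √(2*f) = √2*√f)
z(t, m) = -7 + t² + 3*m (z(t, m) = (t² + 3*m) - 7 = -7 + t² + 3*m)
(9 - 13)*16 + z(-3, D(5)) = (9 - 13)*16 + (-7 + (-3)² + 3*(√2*√5)) = -4*16 + (-7 + 9 + 3*√10) = -64 + (2 + 3*√10) = -62 + 3*√10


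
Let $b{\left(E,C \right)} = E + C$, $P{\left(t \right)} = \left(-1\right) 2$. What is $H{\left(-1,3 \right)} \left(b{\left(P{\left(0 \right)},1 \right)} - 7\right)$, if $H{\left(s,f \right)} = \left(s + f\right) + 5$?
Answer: $-56$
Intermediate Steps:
$P{\left(t \right)} = -2$
$b{\left(E,C \right)} = C + E$
$H{\left(s,f \right)} = 5 + f + s$ ($H{\left(s,f \right)} = \left(f + s\right) + 5 = 5 + f + s$)
$H{\left(-1,3 \right)} \left(b{\left(P{\left(0 \right)},1 \right)} - 7\right) = \left(5 + 3 - 1\right) \left(\left(1 - 2\right) - 7\right) = 7 \left(-1 - 7\right) = 7 \left(-8\right) = -56$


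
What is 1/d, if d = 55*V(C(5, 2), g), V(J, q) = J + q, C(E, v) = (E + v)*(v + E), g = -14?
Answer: 1/1925 ≈ 0.00051948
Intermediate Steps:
C(E, v) = (E + v)**2 (C(E, v) = (E + v)*(E + v) = (E + v)**2)
d = 1925 (d = 55*((5 + 2)**2 - 14) = 55*(7**2 - 14) = 55*(49 - 14) = 55*35 = 1925)
1/d = 1/1925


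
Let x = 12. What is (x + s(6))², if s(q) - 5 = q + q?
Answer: 841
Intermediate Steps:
s(q) = 5 + 2*q (s(q) = 5 + (q + q) = 5 + 2*q)
(x + s(6))² = (12 + (5 + 2*6))² = (12 + (5 + 12))² = (12 + 17)² = 29² = 841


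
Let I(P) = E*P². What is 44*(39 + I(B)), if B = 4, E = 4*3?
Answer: 10164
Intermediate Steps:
E = 12
I(P) = 12*P²
44*(39 + I(B)) = 44*(39 + 12*4²) = 44*(39 + 12*16) = 44*(39 + 192) = 44*231 = 10164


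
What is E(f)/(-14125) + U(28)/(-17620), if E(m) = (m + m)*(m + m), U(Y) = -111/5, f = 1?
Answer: 48619/49776500 ≈ 0.00097675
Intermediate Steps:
U(Y) = -111/5 (U(Y) = -111*1/5 = -111/5)
E(m) = 4*m**2 (E(m) = (2*m)*(2*m) = 4*m**2)
E(f)/(-14125) + U(28)/(-17620) = (4*1**2)/(-14125) - 111/5/(-17620) = (4*1)*(-1/14125) - 111/5*(-1/17620) = 4*(-1/14125) + 111/88100 = -4/14125 + 111/88100 = 48619/49776500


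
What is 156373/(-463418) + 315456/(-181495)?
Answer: -174568906243/84108049910 ≈ -2.0755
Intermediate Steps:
156373/(-463418) + 315456/(-181495) = 156373*(-1/463418) + 315456*(-1/181495) = -156373/463418 - 315456/181495 = -174568906243/84108049910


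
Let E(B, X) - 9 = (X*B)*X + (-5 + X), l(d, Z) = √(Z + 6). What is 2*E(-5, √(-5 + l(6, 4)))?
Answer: 58 - 10*√10 + 2*√(-5 + √10) ≈ 26.377 + 2.7113*I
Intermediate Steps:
l(d, Z) = √(6 + Z)
E(B, X) = 4 + X + B*X² (E(B, X) = 9 + ((X*B)*X + (-5 + X)) = 9 + ((B*X)*X + (-5 + X)) = 9 + (B*X² + (-5 + X)) = 9 + (-5 + X + B*X²) = 4 + X + B*X²)
2*E(-5, √(-5 + l(6, 4))) = 2*(4 + √(-5 + √(6 + 4)) - (-25 + 5*√(6 + 4))) = 2*(4 + √(-5 + √10) - (-25 + 5*√10)) = 2*(4 + √(-5 + √10) - 5*(-5 + √10)) = 2*(4 + √(-5 + √10) + (25 - 5*√10)) = 2*(29 + √(-5 + √10) - 5*√10) = 58 - 10*√10 + 2*√(-5 + √10)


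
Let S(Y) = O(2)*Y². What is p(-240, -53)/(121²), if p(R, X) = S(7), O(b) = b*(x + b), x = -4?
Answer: -196/14641 ≈ -0.013387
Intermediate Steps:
O(b) = b*(-4 + b)
S(Y) = -4*Y² (S(Y) = (2*(-4 + 2))*Y² = (2*(-2))*Y² = -4*Y²)
p(R, X) = -196 (p(R, X) = -4*7² = -4*49 = -196)
p(-240, -53)/(121²) = -196/(121²) = -196/14641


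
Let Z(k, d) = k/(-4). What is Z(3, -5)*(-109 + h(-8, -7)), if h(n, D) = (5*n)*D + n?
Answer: -489/4 ≈ -122.25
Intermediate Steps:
Z(k, d) = -k/4 (Z(k, d) = k*(-1/4) = -k/4)
h(n, D) = n + 5*D*n (h(n, D) = 5*D*n + n = n + 5*D*n)
Z(3, -5)*(-109 + h(-8, -7)) = (-1/4*3)*(-109 - 8*(1 + 5*(-7))) = -3*(-109 - 8*(1 - 35))/4 = -3*(-109 - 8*(-34))/4 = -3*(-109 + 272)/4 = -3/4*163 = -489/4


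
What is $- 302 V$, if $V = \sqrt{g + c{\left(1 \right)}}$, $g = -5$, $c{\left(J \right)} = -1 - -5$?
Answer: $- 302 i \approx - 302.0 i$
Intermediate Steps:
$c{\left(J \right)} = 4$ ($c{\left(J \right)} = -1 + 5 = 4$)
$V = i$ ($V = \sqrt{-5 + 4} = \sqrt{-1} = i \approx 1.0 i$)
$- 302 V = - 302 i$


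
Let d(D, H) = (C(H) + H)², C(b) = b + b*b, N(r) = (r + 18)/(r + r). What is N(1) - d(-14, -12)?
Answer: -28781/2 ≈ -14391.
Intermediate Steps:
N(r) = (18 + r)/(2*r) (N(r) = (18 + r)/((2*r)) = (18 + r)*(1/(2*r)) = (18 + r)/(2*r))
C(b) = b + b²
d(D, H) = (H + H*(1 + H))² (d(D, H) = (H*(1 + H) + H)² = (H + H*(1 + H))²)
N(1) - d(-14, -12) = (½)*(18 + 1)/1 - (-12)²*(2 - 12)² = (½)*1*19 - 144*(-10)² = 19/2 - 144*100 = 19/2 - 1*14400 = 19/2 - 14400 = -28781/2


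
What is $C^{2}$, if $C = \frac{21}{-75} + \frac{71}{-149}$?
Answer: $\frac{7941124}{13875625} \approx 0.57231$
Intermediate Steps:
$C = - \frac{2818}{3725}$ ($C = 21 \left(- \frac{1}{75}\right) + 71 \left(- \frac{1}{149}\right) = - \frac{7}{25} - \frac{71}{149} = - \frac{2818}{3725} \approx -0.75651$)
$C^{2} = \left(- \frac{2818}{3725}\right)^{2} = \frac{7941124}{13875625}$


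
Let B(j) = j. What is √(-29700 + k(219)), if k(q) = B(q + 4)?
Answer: I*√29477 ≈ 171.69*I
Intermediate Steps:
k(q) = 4 + q (k(q) = q + 4 = 4 + q)
√(-29700 + k(219)) = √(-29700 + (4 + 219)) = √(-29700 + 223) = √(-29477) = I*√29477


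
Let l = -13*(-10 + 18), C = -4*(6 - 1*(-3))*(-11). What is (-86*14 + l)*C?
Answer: -517968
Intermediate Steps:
C = 396 (C = -4*(6 + 3)*(-11) = -4*9*(-11) = -36*(-11) = 396)
l = -104 (l = -13*8 = -104)
(-86*14 + l)*C = (-86*14 - 104)*396 = (-1204 - 104)*396 = -1308*396 = -517968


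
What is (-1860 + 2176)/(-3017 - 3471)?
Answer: -79/1622 ≈ -0.048705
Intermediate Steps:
(-1860 + 2176)/(-3017 - 3471) = 316/(-6488) = 316*(-1/6488) = -79/1622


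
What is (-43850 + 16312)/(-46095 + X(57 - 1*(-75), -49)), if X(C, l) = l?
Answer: 1967/3296 ≈ 0.59678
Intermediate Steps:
(-43850 + 16312)/(-46095 + X(57 - 1*(-75), -49)) = (-43850 + 16312)/(-46095 - 49) = -27538/(-46144) = -27538*(-1/46144) = 1967/3296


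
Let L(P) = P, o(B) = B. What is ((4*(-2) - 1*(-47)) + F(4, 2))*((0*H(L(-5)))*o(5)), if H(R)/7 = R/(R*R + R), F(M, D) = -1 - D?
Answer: 0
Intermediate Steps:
H(R) = 7*R/(R + R²) (H(R) = 7*(R/(R*R + R)) = 7*(R/(R² + R)) = 7*(R/(R + R²)) = 7*R/(R + R²))
((4*(-2) - 1*(-47)) + F(4, 2))*((0*H(L(-5)))*o(5)) = ((4*(-2) - 1*(-47)) + (-1 - 1*2))*((0*(7/(1 - 5)))*5) = ((-8 + 47) + (-1 - 2))*((0*(7/(-4)))*5) = (39 - 3)*((0*(7*(-¼)))*5) = 36*((0*(-7/4))*5) = 36*(0*5) = 36*0 = 0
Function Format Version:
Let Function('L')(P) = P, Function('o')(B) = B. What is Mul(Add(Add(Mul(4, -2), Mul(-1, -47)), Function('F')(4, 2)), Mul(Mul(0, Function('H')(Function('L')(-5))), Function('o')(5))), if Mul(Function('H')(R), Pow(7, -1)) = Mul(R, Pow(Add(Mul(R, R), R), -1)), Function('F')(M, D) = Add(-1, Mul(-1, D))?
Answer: 0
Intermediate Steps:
Function('H')(R) = Mul(7, R, Pow(Add(R, Pow(R, 2)), -1)) (Function('H')(R) = Mul(7, Mul(R, Pow(Add(Mul(R, R), R), -1))) = Mul(7, Mul(R, Pow(Add(Pow(R, 2), R), -1))) = Mul(7, Mul(R, Pow(Add(R, Pow(R, 2)), -1))) = Mul(7, R, Pow(Add(R, Pow(R, 2)), -1)))
Mul(Add(Add(Mul(4, -2), Mul(-1, -47)), Function('F')(4, 2)), Mul(Mul(0, Function('H')(Function('L')(-5))), Function('o')(5))) = Mul(Add(Add(Mul(4, -2), Mul(-1, -47)), Add(-1, Mul(-1, 2))), Mul(Mul(0, Mul(7, Pow(Add(1, -5), -1))), 5)) = Mul(Add(Add(-8, 47), Add(-1, -2)), Mul(Mul(0, Mul(7, Pow(-4, -1))), 5)) = Mul(Add(39, -3), Mul(Mul(0, Mul(7, Rational(-1, 4))), 5)) = Mul(36, Mul(Mul(0, Rational(-7, 4)), 5)) = Mul(36, Mul(0, 5)) = Mul(36, 0) = 0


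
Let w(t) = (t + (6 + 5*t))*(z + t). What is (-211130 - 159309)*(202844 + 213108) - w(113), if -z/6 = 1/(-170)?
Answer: -13097218220752/85 ≈ -1.5408e+11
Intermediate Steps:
z = 3/85 (z = -6/(-170) = -6*(-1/170) = 3/85 ≈ 0.035294)
w(t) = (6 + 6*t)*(3/85 + t) (w(t) = (t + (6 + 5*t))*(3/85 + t) = (6 + 6*t)*(3/85 + t))
(-211130 - 159309)*(202844 + 213108) - w(113) = (-211130 - 159309)*(202844 + 213108) - (18/85 + 6*113² + (528/85)*113) = -370439*415952 - (18/85 + 6*12769 + 59664/85) = -154084842928 - (18/85 + 76614 + 59664/85) = -154084842928 - 1*6571872/85 = -154084842928 - 6571872/85 = -13097218220752/85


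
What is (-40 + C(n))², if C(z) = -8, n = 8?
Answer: 2304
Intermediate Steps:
(-40 + C(n))² = (-40 - 8)² = (-48)² = 2304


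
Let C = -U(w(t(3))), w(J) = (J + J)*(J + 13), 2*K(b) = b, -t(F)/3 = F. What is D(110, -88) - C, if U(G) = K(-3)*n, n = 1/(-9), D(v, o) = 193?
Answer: 1159/6 ≈ 193.17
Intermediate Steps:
t(F) = -3*F
K(b) = b/2
w(J) = 2*J*(13 + J) (w(J) = (2*J)*(13 + J) = 2*J*(13 + J))
n = -⅑ ≈ -0.11111
U(G) = ⅙ (U(G) = ((½)*(-3))*(-⅑) = -3/2*(-⅑) = ⅙)
C = -⅙ (C = -1*⅙ = -⅙ ≈ -0.16667)
D(110, -88) - C = 193 - 1*(-⅙) = 193 + ⅙ = 1159/6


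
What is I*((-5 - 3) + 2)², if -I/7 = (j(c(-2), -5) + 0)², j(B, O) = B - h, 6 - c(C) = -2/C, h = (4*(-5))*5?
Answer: -2778300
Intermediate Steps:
h = -100 (h = -20*5 = -100)
c(C) = 6 + 2/C (c(C) = 6 - (-2)/C = 6 + 2/C)
j(B, O) = 100 + B (j(B, O) = B - 1*(-100) = B + 100 = 100 + B)
I = -77175 (I = -7*((100 + (6 + 2/(-2))) + 0)² = -7*((100 + (6 + 2*(-½))) + 0)² = -7*((100 + (6 - 1)) + 0)² = -7*((100 + 5) + 0)² = -7*(105 + 0)² = -7*105² = -7*11025 = -77175)
I*((-5 - 3) + 2)² = -77175*((-5 - 3) + 2)² = -77175*(-8 + 2)² = -77175*(-6)² = -77175*36 = -2778300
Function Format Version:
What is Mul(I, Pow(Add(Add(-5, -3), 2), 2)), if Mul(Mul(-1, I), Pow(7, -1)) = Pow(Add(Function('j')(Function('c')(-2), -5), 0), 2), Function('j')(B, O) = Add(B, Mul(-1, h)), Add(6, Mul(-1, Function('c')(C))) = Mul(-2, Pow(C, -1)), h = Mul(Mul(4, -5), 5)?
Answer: -2778300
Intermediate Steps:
h = -100 (h = Mul(-20, 5) = -100)
Function('c')(C) = Add(6, Mul(2, Pow(C, -1))) (Function('c')(C) = Add(6, Mul(-1, Mul(-2, Pow(C, -1)))) = Add(6, Mul(2, Pow(C, -1))))
Function('j')(B, O) = Add(100, B) (Function('j')(B, O) = Add(B, Mul(-1, -100)) = Add(B, 100) = Add(100, B))
I = -77175 (I = Mul(-7, Pow(Add(Add(100, Add(6, Mul(2, Pow(-2, -1)))), 0), 2)) = Mul(-7, Pow(Add(Add(100, Add(6, Mul(2, Rational(-1, 2)))), 0), 2)) = Mul(-7, Pow(Add(Add(100, Add(6, -1)), 0), 2)) = Mul(-7, Pow(Add(Add(100, 5), 0), 2)) = Mul(-7, Pow(Add(105, 0), 2)) = Mul(-7, Pow(105, 2)) = Mul(-7, 11025) = -77175)
Mul(I, Pow(Add(Add(-5, -3), 2), 2)) = Mul(-77175, Pow(Add(Add(-5, -3), 2), 2)) = Mul(-77175, Pow(Add(-8, 2), 2)) = Mul(-77175, Pow(-6, 2)) = Mul(-77175, 36) = -2778300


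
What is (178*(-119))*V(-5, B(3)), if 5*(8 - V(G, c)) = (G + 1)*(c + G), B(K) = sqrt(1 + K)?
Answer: -593096/5 ≈ -1.1862e+5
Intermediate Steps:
V(G, c) = 8 - (1 + G)*(G + c)/5 (V(G, c) = 8 - (G + 1)*(c + G)/5 = 8 - (1 + G)*(G + c)/5)
(178*(-119))*V(-5, B(3)) = (178*(-119))*(8 - 1/5*(-5) - sqrt(1 + 3)/5 - 1/5*(-5)**2 - 1/5*(-5)*sqrt(1 + 3)) = -21182*(8 + 1 - sqrt(4)/5 - 1/5*25 - 1/5*(-5)*sqrt(4)) = -21182*(8 + 1 - 1/5*2 - 5 - 1/5*(-5)*2) = -21182*(8 + 1 - 2/5 - 5 + 2) = -21182*28/5 = -593096/5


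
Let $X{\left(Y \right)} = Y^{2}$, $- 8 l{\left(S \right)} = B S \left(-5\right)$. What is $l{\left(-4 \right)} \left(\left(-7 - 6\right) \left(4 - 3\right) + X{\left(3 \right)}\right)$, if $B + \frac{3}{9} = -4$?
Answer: $- \frac{130}{3} \approx -43.333$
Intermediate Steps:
$B = - \frac{13}{3}$ ($B = - \frac{1}{3} - 4 = - \frac{13}{3} \approx -4.3333$)
$l{\left(S \right)} = - \frac{65 S}{24}$ ($l{\left(S \right)} = - \frac{- \frac{13 S}{3} \left(-5\right)}{8} = - \frac{\frac{65}{3} S}{8} = - \frac{65 S}{24}$)
$l{\left(-4 \right)} \left(\left(-7 - 6\right) \left(4 - 3\right) + X{\left(3 \right)}\right) = \left(- \frac{65}{24}\right) \left(-4\right) \left(\left(-7 - 6\right) \left(4 - 3\right) + 3^{2}\right) = \frac{65 \left(\left(-13\right) 1 + 9\right)}{6} = \frac{65 \left(-13 + 9\right)}{6} = \frac{65}{6} \left(-4\right) = - \frac{130}{3}$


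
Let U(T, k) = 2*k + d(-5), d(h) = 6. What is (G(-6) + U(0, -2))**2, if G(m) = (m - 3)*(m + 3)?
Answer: 841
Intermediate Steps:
U(T, k) = 6 + 2*k (U(T, k) = 2*k + 6 = 6 + 2*k)
G(m) = (-3 + m)*(3 + m)
(G(-6) + U(0, -2))**2 = ((-9 + (-6)**2) + (6 + 2*(-2)))**2 = ((-9 + 36) + (6 - 4))**2 = (27 + 2)**2 = 29**2 = 841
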